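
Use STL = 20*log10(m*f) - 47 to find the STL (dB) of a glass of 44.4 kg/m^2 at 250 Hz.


Mass law: STL = 20 * log10(m * f) - 47
  m * f = 44.4 * 250 = 11100
  log10(11100) = 4.04532
  STL = 20 * 4.04532 - 47 = 80.9064 - 47 = 33.9 dB

33.9 dB


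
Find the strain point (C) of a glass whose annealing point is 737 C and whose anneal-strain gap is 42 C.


Strain point = annealing point - difference:
  T_strain = 737 - 42 = 695 C

695 C


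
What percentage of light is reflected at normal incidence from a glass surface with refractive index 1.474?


Fresnel reflectance at normal incidence:
  R = ((n - 1)/(n + 1))^2
  (n - 1)/(n + 1) = (1.474 - 1)/(1.474 + 1) = 0.191593
  R = 0.191593^2 = 0.0367079
  R(%) = 0.0367079 * 100 = 3.671%

3.671%


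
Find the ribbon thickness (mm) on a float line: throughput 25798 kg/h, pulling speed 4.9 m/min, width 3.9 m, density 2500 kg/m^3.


Ribbon cross-section from mass balance:
  Volume rate = throughput / density = 25798 / 2500 = 10.3192 m^3/h
  thickness = volume rate / (speed * 60 * width), i.e.
  thickness = throughput / (60 * speed * width * density) * 1000
  thickness = 25798 / (60 * 4.9 * 3.9 * 2500) * 1000 = 9.0 mm

9.0 mm


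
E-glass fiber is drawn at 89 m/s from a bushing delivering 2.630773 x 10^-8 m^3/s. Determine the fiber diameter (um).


Cross-sectional area from continuity:
  A = Q / v = 2.630773 x 10^-8 / 89 = 2.955925 x 10^-10 m^2
Diameter from circular cross-section:
  d = sqrt(4A / pi) * 10^6 (m -> um)
  d = sqrt(4 * 2.955925 x 10^-10 / pi) * 10^6 = 19.4 um

19.4 um


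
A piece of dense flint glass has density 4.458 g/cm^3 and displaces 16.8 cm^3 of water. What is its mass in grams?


Rearrange rho = m / V:
  m = rho * V
  m = 4.458 * 16.8 = 74.894 g

74.894 g


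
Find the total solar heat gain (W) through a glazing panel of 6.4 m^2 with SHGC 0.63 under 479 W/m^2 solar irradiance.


Solar heat gain: Q = Area * SHGC * Irradiance
  Q = 6.4 * 0.63 * 479 = 1931.3 W

1931.3 W


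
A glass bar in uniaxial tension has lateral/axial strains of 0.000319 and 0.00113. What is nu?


Poisson's ratio: nu = lateral strain / axial strain
  nu = 0.000319 / 0.00113 = 0.2823

0.2823


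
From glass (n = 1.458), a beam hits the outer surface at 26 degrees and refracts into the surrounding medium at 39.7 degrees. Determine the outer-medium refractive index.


Apply Snell's law: n1 * sin(theta1) = n2 * sin(theta2)
  n2 = n1 * sin(theta1) / sin(theta2)
  sin(26) = 0.438371
  sin(39.7) = 0.638768
  n2 = 1.458 * 0.438371 / 0.638768 = 1.0006

1.0006


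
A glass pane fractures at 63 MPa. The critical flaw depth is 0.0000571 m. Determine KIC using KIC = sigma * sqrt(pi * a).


Fracture toughness: KIC = sigma * sqrt(pi * a)
  pi * a = pi * 0.0000571 = 0.000179385
  sqrt(pi * a) = 0.013393
  KIC = 63 * 0.013393 = 0.844 MPa*sqrt(m)

0.844 MPa*sqrt(m)


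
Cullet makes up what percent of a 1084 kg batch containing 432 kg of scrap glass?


Cullet ratio = (cullet mass / total batch mass) * 100
  Ratio = 432 / 1084 * 100 = 39.85%

39.85%


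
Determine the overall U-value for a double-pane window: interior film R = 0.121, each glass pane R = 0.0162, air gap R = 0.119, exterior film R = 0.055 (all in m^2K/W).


Total thermal resistance (series):
  R_total = R_in + R_glass + R_air + R_glass + R_out
  R_total = 0.121 + 0.0162 + 0.119 + 0.0162 + 0.055 = 0.3274 m^2K/W
U-value = 1 / R_total = 1 / 0.3274 = 3.054 W/m^2K

3.054 W/m^2K


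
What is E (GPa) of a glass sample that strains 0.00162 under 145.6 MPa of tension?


Young's modulus: E = stress / strain
  E = 145.6 MPa / 0.00162 = 89876.54 MPa
Convert to GPa: 89876.54 / 1000 = 89.88 GPa

89.88 GPa


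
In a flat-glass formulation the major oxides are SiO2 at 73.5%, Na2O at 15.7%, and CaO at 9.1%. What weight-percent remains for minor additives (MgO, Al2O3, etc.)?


Sum the three major oxides:
  SiO2 + Na2O + CaO = 73.5 + 15.7 + 9.1 = 98.3%
Subtract from 100%:
  Others = 100 - 98.3 = 1.7%

1.7%


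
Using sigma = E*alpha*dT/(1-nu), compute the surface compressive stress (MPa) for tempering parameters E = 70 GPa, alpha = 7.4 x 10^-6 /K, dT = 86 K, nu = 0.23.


Tempering stress: sigma = E * alpha * dT / (1 - nu)
  E (MPa) = 70 * 1000 = 70000
  Numerator = 70000 * (7.4 x 10^-6) * 86 = 44.548
  Denominator = 1 - 0.23 = 0.77
  sigma = 44.548 / 0.77 = 57.9 MPa

57.9 MPa


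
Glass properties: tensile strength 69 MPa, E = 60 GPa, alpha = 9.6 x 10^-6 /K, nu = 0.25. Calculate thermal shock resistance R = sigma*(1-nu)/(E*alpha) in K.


Thermal shock resistance: R = sigma * (1 - nu) / (E * alpha)
  Numerator = 69 * (1 - 0.25) = 51.75
  Denominator = 60 * 1000 * (9.6 x 10^-6) = 0.576
  R = 51.75 / 0.576 = 89.8 K

89.8 K


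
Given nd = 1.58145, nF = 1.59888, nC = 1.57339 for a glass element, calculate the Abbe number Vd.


Abbe number formula: Vd = (nd - 1) / (nF - nC)
  nd - 1 = 1.58145 - 1 = 0.58145
  nF - nC = 1.59888 - 1.57339 = 0.02549
  Vd = 0.58145 / 0.02549 = 22.81

22.81


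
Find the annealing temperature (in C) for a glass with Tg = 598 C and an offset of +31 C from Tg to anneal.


The annealing temperature is Tg plus the offset:
  T_anneal = 598 + 31 = 629 C

629 C


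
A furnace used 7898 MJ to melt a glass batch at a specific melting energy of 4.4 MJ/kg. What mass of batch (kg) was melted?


Rearrange E = m * s for m:
  m = E / s
  m = 7898 / 4.4 = 1795.0 kg

1795.0 kg


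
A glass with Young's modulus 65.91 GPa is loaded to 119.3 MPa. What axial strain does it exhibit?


Rearrange E = sigma / epsilon:
  epsilon = sigma / E
  E (MPa) = 65.91 * 1000 = 65910
  epsilon = 119.3 / 65910 = 0.00181

0.00181


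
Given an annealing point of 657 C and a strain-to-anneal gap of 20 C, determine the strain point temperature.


Strain point = annealing point - difference:
  T_strain = 657 - 20 = 637 C

637 C


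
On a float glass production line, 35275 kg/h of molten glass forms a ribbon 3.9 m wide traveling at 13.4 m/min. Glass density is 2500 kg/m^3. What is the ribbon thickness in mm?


Ribbon cross-section from mass balance:
  Volume rate = throughput / density = 35275 / 2500 = 14.11 m^3/h
  thickness = volume rate / (speed * 60 * width), i.e.
  thickness = throughput / (60 * speed * width * density) * 1000
  thickness = 35275 / (60 * 13.4 * 3.9 * 2500) * 1000 = 4.5 mm

4.5 mm


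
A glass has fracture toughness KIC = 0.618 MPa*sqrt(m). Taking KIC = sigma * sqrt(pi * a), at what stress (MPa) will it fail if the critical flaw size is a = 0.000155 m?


Rearrange KIC = sigma * sqrt(pi * a):
  sigma = KIC / sqrt(pi * a)
  sqrt(pi * 0.000155) = 0.022067
  sigma = 0.618 / 0.022067 = 28.01 MPa

28.01 MPa


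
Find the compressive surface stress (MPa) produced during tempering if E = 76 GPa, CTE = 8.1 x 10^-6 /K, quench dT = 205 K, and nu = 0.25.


Tempering stress: sigma = E * alpha * dT / (1 - nu)
  E (MPa) = 76 * 1000 = 76000
  Numerator = 76000 * (8.1 x 10^-6) * 205 = 126.198
  Denominator = 1 - 0.25 = 0.75
  sigma = 126.198 / 0.75 = 168.3 MPa

168.3 MPa


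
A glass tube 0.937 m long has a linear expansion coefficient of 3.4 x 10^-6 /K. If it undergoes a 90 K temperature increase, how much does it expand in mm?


Thermal expansion formula: dL = alpha * L0 * dT
  dL = (3.4 x 10^-6) * 0.937 * 90 = 0.00028672 m
Convert to mm: 0.00028672 * 1000 = 0.2867 mm

0.2867 mm


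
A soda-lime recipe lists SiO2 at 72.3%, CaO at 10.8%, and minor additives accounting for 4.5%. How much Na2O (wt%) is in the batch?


Pieces sum to 100%:
  Na2O = 100 - (SiO2 + CaO + others)
  Na2O = 100 - (72.3 + 10.8 + 4.5) = 12.4%

12.4%


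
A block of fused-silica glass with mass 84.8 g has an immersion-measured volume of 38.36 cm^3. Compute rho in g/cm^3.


Use the definition of density:
  rho = mass / volume
  rho = 84.8 / 38.36 = 2.211 g/cm^3

2.211 g/cm^3


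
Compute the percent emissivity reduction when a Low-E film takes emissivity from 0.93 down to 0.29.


Percentage reduction = (1 - coated/uncoated) * 100
  Ratio = 0.29 / 0.93 = 0.3118
  Reduction = (1 - 0.3118) * 100 = 68.8%

68.8%


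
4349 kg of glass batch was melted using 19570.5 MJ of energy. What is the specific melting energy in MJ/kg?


Rearrange E = m * s for s:
  s = E / m
  s = 19570.5 / 4349 = 4.5 MJ/kg

4.5 MJ/kg


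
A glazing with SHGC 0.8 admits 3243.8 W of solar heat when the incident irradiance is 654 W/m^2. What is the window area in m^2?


Rearrange Q = Area * SHGC * Irradiance:
  Area = Q / (SHGC * Irradiance)
  Area = 3243.8 / (0.8 * 654) = 6.2 m^2

6.2 m^2


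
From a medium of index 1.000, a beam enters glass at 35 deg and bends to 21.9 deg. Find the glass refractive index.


Apply Snell's law: n1 * sin(theta1) = n2 * sin(theta2)
  n2 = n1 * sin(theta1) / sin(theta2)
  sin(35) = 0.573576
  sin(21.9) = 0.372988
  n2 = 1.000 * 0.573576 / 0.372988 = 1.5378

1.5378


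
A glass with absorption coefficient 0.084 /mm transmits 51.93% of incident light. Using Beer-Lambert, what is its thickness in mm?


Rearrange T = exp(-alpha * thickness):
  thickness = -ln(T) / alpha
  T = 51.93/100 = 0.5193
  ln(T) = -0.65527
  -ln(T) = 0.65527
  thickness = 0.65527 / 0.084 = 7.8 mm

7.8 mm


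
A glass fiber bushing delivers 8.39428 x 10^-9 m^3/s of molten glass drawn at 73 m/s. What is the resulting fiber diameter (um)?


Cross-sectional area from continuity:
  A = Q / v = 8.39428 x 10^-9 / 73 = 1.149901 x 10^-10 m^2
Diameter from circular cross-section:
  d = sqrt(4A / pi) * 10^6 (m -> um)
  d = sqrt(4 * 1.149901 x 10^-10 / pi) * 10^6 = 12.1 um

12.1 um


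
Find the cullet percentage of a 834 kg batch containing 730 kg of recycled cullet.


Cullet ratio = (cullet mass / total batch mass) * 100
  Ratio = 730 / 834 * 100 = 87.53%

87.53%


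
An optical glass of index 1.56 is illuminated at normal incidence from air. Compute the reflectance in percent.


Fresnel reflectance at normal incidence:
  R = ((n - 1)/(n + 1))^2
  (n - 1)/(n + 1) = (1.56 - 1)/(1.56 + 1) = 0.21875
  R = 0.21875^2 = 0.0478516
  R(%) = 0.0478516 * 100 = 4.785%

4.785%


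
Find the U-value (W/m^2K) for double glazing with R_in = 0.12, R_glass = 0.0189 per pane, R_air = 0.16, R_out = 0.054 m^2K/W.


Total thermal resistance (series):
  R_total = R_in + R_glass + R_air + R_glass + R_out
  R_total = 0.12 + 0.0189 + 0.16 + 0.0189 + 0.054 = 0.3718 m^2K/W
U-value = 1 / R_total = 1 / 0.3718 = 2.69 W/m^2K

2.69 W/m^2K


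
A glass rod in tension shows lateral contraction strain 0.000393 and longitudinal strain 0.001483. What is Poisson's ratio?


Poisson's ratio: nu = lateral strain / axial strain
  nu = 0.000393 / 0.001483 = 0.265

0.265


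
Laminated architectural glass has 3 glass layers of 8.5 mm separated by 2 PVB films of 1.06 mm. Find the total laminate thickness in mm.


Total thickness = glass contribution + PVB contribution
  Glass: 3 * 8.5 = 25.5 mm
  PVB: 2 * 1.06 = 2.12 mm
  Total = 25.5 + 2.12 = 27.62 mm

27.62 mm


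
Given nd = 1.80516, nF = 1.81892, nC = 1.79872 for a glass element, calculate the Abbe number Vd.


Abbe number formula: Vd = (nd - 1) / (nF - nC)
  nd - 1 = 1.80516 - 1 = 0.80516
  nF - nC = 1.81892 - 1.79872 = 0.0202
  Vd = 0.80516 / 0.0202 = 39.86

39.86


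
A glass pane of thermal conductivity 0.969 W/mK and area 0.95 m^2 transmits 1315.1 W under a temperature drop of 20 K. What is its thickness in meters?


Fourier's law: t = k * A * dT / Q
  t = 0.969 * 0.95 * 20 / 1315.1
  t = 18.411 / 1315.1 = 0.014 m

0.014 m


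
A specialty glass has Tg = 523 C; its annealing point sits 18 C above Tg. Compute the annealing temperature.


The annealing temperature is Tg plus the offset:
  T_anneal = 523 + 18 = 541 C

541 C


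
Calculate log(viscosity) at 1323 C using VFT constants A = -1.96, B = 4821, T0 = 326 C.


VFT equation: log(eta) = A + B / (T - T0)
  T - T0 = 1323 - 326 = 997
  B / (T - T0) = 4821 / 997 = 4.836
  log(eta) = -1.96 + 4.836 = 2.876

2.876


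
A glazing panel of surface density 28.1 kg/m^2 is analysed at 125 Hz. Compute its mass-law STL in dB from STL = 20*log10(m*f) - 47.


Mass law: STL = 20 * log10(m * f) - 47
  m * f = 28.1 * 125 = 3512.5
  log10(3512.5) = 3.54562
  STL = 20 * 3.54562 - 47 = 70.9124 - 47 = 23.9 dB

23.9 dB


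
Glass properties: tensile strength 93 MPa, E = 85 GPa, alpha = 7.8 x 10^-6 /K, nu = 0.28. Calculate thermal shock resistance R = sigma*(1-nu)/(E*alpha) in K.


Thermal shock resistance: R = sigma * (1 - nu) / (E * alpha)
  Numerator = 93 * (1 - 0.28) = 66.96
  Denominator = 85 * 1000 * (7.8 x 10^-6) = 0.663
  R = 66.96 / 0.663 = 101.0 K

101.0 K


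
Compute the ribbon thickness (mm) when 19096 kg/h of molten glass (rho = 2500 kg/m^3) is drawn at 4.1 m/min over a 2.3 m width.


Ribbon cross-section from mass balance:
  Volume rate = throughput / density = 19096 / 2500 = 7.6384 m^3/h
  thickness = volume rate / (speed * 60 * width), i.e.
  thickness = throughput / (60 * speed * width * density) * 1000
  thickness = 19096 / (60 * 4.1 * 2.3 * 2500) * 1000 = 13.5 mm

13.5 mm


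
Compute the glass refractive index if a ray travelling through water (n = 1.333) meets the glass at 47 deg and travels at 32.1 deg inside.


Apply Snell's law: n1 * sin(theta1) = n2 * sin(theta2)
  n2 = n1 * sin(theta1) / sin(theta2)
  sin(47) = 0.731354
  sin(32.1) = 0.531399
  n2 = 1.333 * 0.731354 / 0.531399 = 1.8346

1.8346


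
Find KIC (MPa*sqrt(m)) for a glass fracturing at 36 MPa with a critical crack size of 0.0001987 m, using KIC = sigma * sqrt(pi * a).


Fracture toughness: KIC = sigma * sqrt(pi * a)
  pi * a = pi * 0.0001987 = 0.000624234
  sqrt(pi * a) = 0.024985
  KIC = 36 * 0.024985 = 0.899 MPa*sqrt(m)

0.899 MPa*sqrt(m)


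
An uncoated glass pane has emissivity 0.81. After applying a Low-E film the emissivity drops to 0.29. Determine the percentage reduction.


Percentage reduction = (1 - coated/uncoated) * 100
  Ratio = 0.29 / 0.81 = 0.358
  Reduction = (1 - 0.358) * 100 = 64.2%

64.2%


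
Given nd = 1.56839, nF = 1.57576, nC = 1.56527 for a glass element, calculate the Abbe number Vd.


Abbe number formula: Vd = (nd - 1) / (nF - nC)
  nd - 1 = 1.56839 - 1 = 0.56839
  nF - nC = 1.57576 - 1.56527 = 0.01049
  Vd = 0.56839 / 0.01049 = 54.18

54.18


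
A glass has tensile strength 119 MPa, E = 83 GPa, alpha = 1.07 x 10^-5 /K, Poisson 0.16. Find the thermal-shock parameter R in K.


Thermal shock resistance: R = sigma * (1 - nu) / (E * alpha)
  Numerator = 119 * (1 - 0.16) = 99.96
  Denominator = 83 * 1000 * (1.07 x 10^-5) = 0.8881
  R = 99.96 / 0.8881 = 112.6 K

112.6 K


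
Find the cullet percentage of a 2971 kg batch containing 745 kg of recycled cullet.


Cullet ratio = (cullet mass / total batch mass) * 100
  Ratio = 745 / 2971 * 100 = 25.08%

25.08%


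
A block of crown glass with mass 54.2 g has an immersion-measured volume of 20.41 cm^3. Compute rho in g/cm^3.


Use the definition of density:
  rho = mass / volume
  rho = 54.2 / 20.41 = 2.656 g/cm^3

2.656 g/cm^3


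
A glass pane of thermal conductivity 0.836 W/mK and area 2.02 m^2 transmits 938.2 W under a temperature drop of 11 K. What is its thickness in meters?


Fourier's law: t = k * A * dT / Q
  t = 0.836 * 2.02 * 11 / 938.2
  t = 18.57592 / 938.2 = 0.0198 m

0.0198 m


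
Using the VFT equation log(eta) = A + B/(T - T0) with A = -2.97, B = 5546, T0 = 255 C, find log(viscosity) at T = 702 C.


VFT equation: log(eta) = A + B / (T - T0)
  T - T0 = 702 - 255 = 447
  B / (T - T0) = 5546 / 447 = 12.407
  log(eta) = -2.97 + 12.407 = 9.437

9.437


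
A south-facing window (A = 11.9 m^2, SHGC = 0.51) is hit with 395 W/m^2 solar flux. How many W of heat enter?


Solar heat gain: Q = Area * SHGC * Irradiance
  Q = 11.9 * 0.51 * 395 = 2397.3 W

2397.3 W


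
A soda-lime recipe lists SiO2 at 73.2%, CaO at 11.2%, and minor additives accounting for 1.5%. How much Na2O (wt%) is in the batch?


Pieces sum to 100%:
  Na2O = 100 - (SiO2 + CaO + others)
  Na2O = 100 - (73.2 + 11.2 + 1.5) = 14.1%

14.1%


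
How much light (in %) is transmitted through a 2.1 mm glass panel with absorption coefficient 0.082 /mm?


Beer-Lambert law: T = exp(-alpha * thickness)
  exponent = -0.082 * 2.1 = -0.1722
  T = exp(-0.1722) = 0.8418
  Percentage = 0.8418 * 100 = 84.18%

84.18%


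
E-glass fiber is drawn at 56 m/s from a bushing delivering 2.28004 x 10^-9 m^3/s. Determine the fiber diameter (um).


Cross-sectional area from continuity:
  A = Q / v = 2.28004 x 10^-9 / 56 = 4.0715 x 10^-11 m^2
Diameter from circular cross-section:
  d = sqrt(4A / pi) * 10^6 (m -> um)
  d = sqrt(4 * 4.0715 x 10^-11 / pi) * 10^6 = 7.2 um

7.2 um


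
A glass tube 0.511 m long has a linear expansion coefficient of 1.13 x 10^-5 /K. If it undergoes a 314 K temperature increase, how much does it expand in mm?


Thermal expansion formula: dL = alpha * L0 * dT
  dL = (1.13 x 10^-5) * 0.511 * 314 = 0.00181313 m
Convert to mm: 0.00181313 * 1000 = 1.8131 mm

1.8131 mm


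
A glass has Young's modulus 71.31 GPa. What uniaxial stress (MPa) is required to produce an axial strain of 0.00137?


Rearrange E = sigma / epsilon:
  sigma = E * epsilon
  E (MPa) = 71.31 * 1000 = 71310
  sigma = 71310 * 0.00137 = 97.69 MPa

97.69 MPa


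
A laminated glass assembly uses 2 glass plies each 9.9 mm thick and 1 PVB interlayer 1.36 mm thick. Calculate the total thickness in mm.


Total thickness = glass contribution + PVB contribution
  Glass: 2 * 9.9 = 19.8 mm
  PVB: 1 * 1.36 = 1.36 mm
  Total = 19.8 + 1.36 = 21.16 mm

21.16 mm


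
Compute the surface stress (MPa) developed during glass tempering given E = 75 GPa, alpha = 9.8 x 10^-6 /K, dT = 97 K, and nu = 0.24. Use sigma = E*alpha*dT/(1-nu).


Tempering stress: sigma = E * alpha * dT / (1 - nu)
  E (MPa) = 75 * 1000 = 75000
  Numerator = 75000 * (9.8 x 10^-6) * 97 = 71.295
  Denominator = 1 - 0.24 = 0.76
  sigma = 71.295 / 0.76 = 93.8 MPa

93.8 MPa


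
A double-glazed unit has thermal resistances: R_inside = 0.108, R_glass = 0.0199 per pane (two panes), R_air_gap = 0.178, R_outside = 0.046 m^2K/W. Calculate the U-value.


Total thermal resistance (series):
  R_total = R_in + R_glass + R_air + R_glass + R_out
  R_total = 0.108 + 0.0199 + 0.178 + 0.0199 + 0.046 = 0.3718 m^2K/W
U-value = 1 / R_total = 1 / 0.3718 = 2.69 W/m^2K

2.69 W/m^2K


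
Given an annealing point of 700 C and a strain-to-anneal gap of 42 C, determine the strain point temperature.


Strain point = annealing point - difference:
  T_strain = 700 - 42 = 658 C

658 C


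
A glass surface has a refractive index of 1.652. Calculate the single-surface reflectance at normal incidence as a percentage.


Fresnel reflectance at normal incidence:
  R = ((n - 1)/(n + 1))^2
  (n - 1)/(n + 1) = (1.652 - 1)/(1.652 + 1) = 0.245852
  R = 0.245852^2 = 0.0604432
  R(%) = 0.0604432 * 100 = 6.044%

6.044%


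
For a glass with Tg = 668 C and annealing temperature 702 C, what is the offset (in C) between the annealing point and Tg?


Offset = T_anneal - Tg:
  offset = 702 - 668 = 34 C

34 C


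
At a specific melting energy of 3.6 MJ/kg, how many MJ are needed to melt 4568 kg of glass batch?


Total energy = mass * specific energy
  E = 4568 * 3.6 = 16444.8 MJ

16444.8 MJ


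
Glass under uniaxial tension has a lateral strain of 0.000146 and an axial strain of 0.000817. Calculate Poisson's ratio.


Poisson's ratio: nu = lateral strain / axial strain
  nu = 0.000146 / 0.000817 = 0.1787

0.1787


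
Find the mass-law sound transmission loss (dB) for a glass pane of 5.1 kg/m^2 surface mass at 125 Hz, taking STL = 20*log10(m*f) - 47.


Mass law: STL = 20 * log10(m * f) - 47
  m * f = 5.1 * 125 = 637.5
  log10(637.5) = 2.80448
  STL = 20 * 2.80448 - 47 = 56.0896 - 47 = 9.1 dB

9.1 dB


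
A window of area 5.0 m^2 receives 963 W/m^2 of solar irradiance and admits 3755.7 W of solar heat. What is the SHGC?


Rearrange Q = Area * SHGC * Irradiance:
  SHGC = Q / (Area * Irradiance)
  SHGC = 3755.7 / (5.0 * 963) = 0.78

0.78


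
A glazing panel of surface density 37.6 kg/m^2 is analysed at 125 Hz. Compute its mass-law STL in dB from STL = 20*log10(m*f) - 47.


Mass law: STL = 20 * log10(m * f) - 47
  m * f = 37.6 * 125 = 4700
  log10(4700) = 3.6721
  STL = 20 * 3.6721 - 47 = 73.442 - 47 = 26.4 dB

26.4 dB


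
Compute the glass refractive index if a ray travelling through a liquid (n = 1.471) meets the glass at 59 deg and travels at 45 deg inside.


Apply Snell's law: n1 * sin(theta1) = n2 * sin(theta2)
  n2 = n1 * sin(theta1) / sin(theta2)
  sin(59) = 0.857167
  sin(45) = 0.707107
  n2 = 1.471 * 0.857167 / 0.707107 = 1.7832

1.7832


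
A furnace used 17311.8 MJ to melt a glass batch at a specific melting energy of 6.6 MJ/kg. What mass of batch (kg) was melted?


Rearrange E = m * s for m:
  m = E / s
  m = 17311.8 / 6.6 = 2623.0 kg

2623.0 kg


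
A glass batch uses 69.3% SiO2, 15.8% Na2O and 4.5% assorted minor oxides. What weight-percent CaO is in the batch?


Pieces sum to 100%:
  CaO = 100 - (SiO2 + Na2O + others)
  CaO = 100 - (69.3 + 15.8 + 4.5) = 10.4%

10.4%


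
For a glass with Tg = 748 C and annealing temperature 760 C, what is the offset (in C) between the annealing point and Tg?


Offset = T_anneal - Tg:
  offset = 760 - 748 = 12 C

12 C


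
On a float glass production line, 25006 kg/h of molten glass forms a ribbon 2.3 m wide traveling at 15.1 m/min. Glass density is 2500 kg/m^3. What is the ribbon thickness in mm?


Ribbon cross-section from mass balance:
  Volume rate = throughput / density = 25006 / 2500 = 10.0024 m^3/h
  thickness = volume rate / (speed * 60 * width), i.e.
  thickness = throughput / (60 * speed * width * density) * 1000
  thickness = 25006 / (60 * 15.1 * 2.3 * 2500) * 1000 = 4.8 mm

4.8 mm


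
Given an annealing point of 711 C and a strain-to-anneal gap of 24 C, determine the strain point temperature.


Strain point = annealing point - difference:
  T_strain = 711 - 24 = 687 C

687 C


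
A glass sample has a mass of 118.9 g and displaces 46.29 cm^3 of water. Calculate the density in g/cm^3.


Use the definition of density:
  rho = mass / volume
  rho = 118.9 / 46.29 = 2.569 g/cm^3

2.569 g/cm^3


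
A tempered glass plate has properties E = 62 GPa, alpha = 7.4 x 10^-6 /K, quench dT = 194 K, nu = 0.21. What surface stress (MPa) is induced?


Tempering stress: sigma = E * alpha * dT / (1 - nu)
  E (MPa) = 62 * 1000 = 62000
  Numerator = 62000 * (7.4 x 10^-6) * 194 = 89.0072
  Denominator = 1 - 0.21 = 0.79
  sigma = 89.0072 / 0.79 = 112.7 MPa

112.7 MPa


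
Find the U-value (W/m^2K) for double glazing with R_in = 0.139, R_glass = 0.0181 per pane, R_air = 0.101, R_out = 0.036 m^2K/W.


Total thermal resistance (series):
  R_total = R_in + R_glass + R_air + R_glass + R_out
  R_total = 0.139 + 0.0181 + 0.101 + 0.0181 + 0.036 = 0.3122 m^2K/W
U-value = 1 / R_total = 1 / 0.3122 = 3.203 W/m^2K

3.203 W/m^2K


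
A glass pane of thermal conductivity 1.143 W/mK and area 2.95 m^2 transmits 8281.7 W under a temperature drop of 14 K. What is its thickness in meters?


Fourier's law: t = k * A * dT / Q
  t = 1.143 * 2.95 * 14 / 8281.7
  t = 47.2059 / 8281.7 = 0.0057 m

0.0057 m


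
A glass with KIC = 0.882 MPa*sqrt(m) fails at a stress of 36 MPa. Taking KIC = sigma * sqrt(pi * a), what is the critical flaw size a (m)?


Rearrange KIC = sigma * sqrt(pi * a):
  sqrt(pi * a) = KIC / sigma
  sqrt(pi * a) = 0.882 / 36 = 0.0245
  a = (KIC / sigma)^2 / pi
  a = 0.0245^2 / pi = 0.0001911 m

0.0001911 m


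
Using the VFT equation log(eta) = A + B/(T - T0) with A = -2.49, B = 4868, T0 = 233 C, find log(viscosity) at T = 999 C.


VFT equation: log(eta) = A + B / (T - T0)
  T - T0 = 999 - 233 = 766
  B / (T - T0) = 4868 / 766 = 6.355
  log(eta) = -2.49 + 6.355 = 3.865

3.865


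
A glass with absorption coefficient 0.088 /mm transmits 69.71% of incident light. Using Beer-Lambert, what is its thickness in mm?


Rearrange T = exp(-alpha * thickness):
  thickness = -ln(T) / alpha
  T = 69.71/100 = 0.6971
  ln(T) = -0.36083
  -ln(T) = 0.36083
  thickness = 0.36083 / 0.088 = 4.1 mm

4.1 mm


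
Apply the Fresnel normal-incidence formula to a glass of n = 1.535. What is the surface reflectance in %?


Fresnel reflectance at normal incidence:
  R = ((n - 1)/(n + 1))^2
  (n - 1)/(n + 1) = (1.535 - 1)/(1.535 + 1) = 0.211045
  R = 0.211045^2 = 0.04454
  R(%) = 0.04454 * 100 = 4.454%

4.454%


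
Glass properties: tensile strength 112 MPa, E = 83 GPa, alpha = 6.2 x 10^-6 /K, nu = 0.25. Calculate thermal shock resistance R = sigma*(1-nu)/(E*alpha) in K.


Thermal shock resistance: R = sigma * (1 - nu) / (E * alpha)
  Numerator = 112 * (1 - 0.25) = 84.0
  Denominator = 83 * 1000 * (6.2 x 10^-6) = 0.5146
  R = 84.0 / 0.5146 = 163.2 K

163.2 K


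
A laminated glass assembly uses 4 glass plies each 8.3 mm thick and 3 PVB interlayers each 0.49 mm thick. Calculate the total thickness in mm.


Total thickness = glass contribution + PVB contribution
  Glass: 4 * 8.3 = 33.2 mm
  PVB: 3 * 0.49 = 1.47 mm
  Total = 33.2 + 1.47 = 34.67 mm

34.67 mm


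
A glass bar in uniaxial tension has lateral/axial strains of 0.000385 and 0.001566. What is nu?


Poisson's ratio: nu = lateral strain / axial strain
  nu = 0.000385 / 0.001566 = 0.2458

0.2458


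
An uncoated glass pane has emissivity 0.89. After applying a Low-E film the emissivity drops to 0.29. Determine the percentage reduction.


Percentage reduction = (1 - coated/uncoated) * 100
  Ratio = 0.29 / 0.89 = 0.3258
  Reduction = (1 - 0.3258) * 100 = 67.4%

67.4%


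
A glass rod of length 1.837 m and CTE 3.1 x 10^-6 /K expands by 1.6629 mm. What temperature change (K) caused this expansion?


Rearrange dL = alpha * L0 * dT for dT:
  dT = dL / (alpha * L0)
  dL (m) = 1.6629 / 1000 = 0.0016629
  dT = 0.0016629 / ((3.1 x 10^-6) * 1.837) = 292.0 K

292.0 K


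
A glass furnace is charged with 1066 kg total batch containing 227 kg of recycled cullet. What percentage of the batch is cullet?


Cullet ratio = (cullet mass / total batch mass) * 100
  Ratio = 227 / 1066 * 100 = 21.29%

21.29%


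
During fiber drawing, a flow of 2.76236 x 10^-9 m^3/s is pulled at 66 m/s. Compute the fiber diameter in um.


Cross-sectional area from continuity:
  A = Q / v = 2.76236 x 10^-9 / 66 = 4.185394 x 10^-11 m^2
Diameter from circular cross-section:
  d = sqrt(4A / pi) * 10^6 (m -> um)
  d = sqrt(4 * 4.185394 x 10^-11 / pi) * 10^6 = 7.3 um

7.3 um


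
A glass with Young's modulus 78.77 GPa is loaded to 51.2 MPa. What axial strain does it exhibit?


Rearrange E = sigma / epsilon:
  epsilon = sigma / E
  E (MPa) = 78.77 * 1000 = 78770
  epsilon = 51.2 / 78770 = 0.00065

0.00065


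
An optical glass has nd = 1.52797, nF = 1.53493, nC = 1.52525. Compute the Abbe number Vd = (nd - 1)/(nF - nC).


Abbe number formula: Vd = (nd - 1) / (nF - nC)
  nd - 1 = 1.52797 - 1 = 0.52797
  nF - nC = 1.53493 - 1.52525 = 0.00968
  Vd = 0.52797 / 0.00968 = 54.54

54.54


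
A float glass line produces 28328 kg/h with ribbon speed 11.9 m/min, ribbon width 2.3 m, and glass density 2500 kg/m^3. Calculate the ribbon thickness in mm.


Ribbon cross-section from mass balance:
  Volume rate = throughput / density = 28328 / 2500 = 11.3312 m^3/h
  thickness = volume rate / (speed * 60 * width), i.e.
  thickness = throughput / (60 * speed * width * density) * 1000
  thickness = 28328 / (60 * 11.9 * 2.3 * 2500) * 1000 = 6.9 mm

6.9 mm


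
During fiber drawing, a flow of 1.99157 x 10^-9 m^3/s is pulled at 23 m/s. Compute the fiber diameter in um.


Cross-sectional area from continuity:
  A = Q / v = 1.99157 x 10^-9 / 23 = 8.659 x 10^-11 m^2
Diameter from circular cross-section:
  d = sqrt(4A / pi) * 10^6 (m -> um)
  d = sqrt(4 * 8.659 x 10^-11 / pi) * 10^6 = 10.5 um

10.5 um


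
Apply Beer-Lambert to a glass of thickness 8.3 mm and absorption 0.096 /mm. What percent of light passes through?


Beer-Lambert law: T = exp(-alpha * thickness)
  exponent = -0.096 * 8.3 = -0.7968
  T = exp(-0.7968) = 0.4508
  Percentage = 0.4508 * 100 = 45.08%

45.08%


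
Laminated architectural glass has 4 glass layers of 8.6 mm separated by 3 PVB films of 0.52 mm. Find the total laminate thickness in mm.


Total thickness = glass contribution + PVB contribution
  Glass: 4 * 8.6 = 34.4 mm
  PVB: 3 * 0.52 = 1.56 mm
  Total = 34.4 + 1.56 = 35.96 mm

35.96 mm


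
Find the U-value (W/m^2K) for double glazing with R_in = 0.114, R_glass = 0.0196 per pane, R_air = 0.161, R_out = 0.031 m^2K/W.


Total thermal resistance (series):
  R_total = R_in + R_glass + R_air + R_glass + R_out
  R_total = 0.114 + 0.0196 + 0.161 + 0.0196 + 0.031 = 0.3452 m^2K/W
U-value = 1 / R_total = 1 / 0.3452 = 2.897 W/m^2K

2.897 W/m^2K


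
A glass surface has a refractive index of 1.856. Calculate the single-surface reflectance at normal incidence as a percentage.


Fresnel reflectance at normal incidence:
  R = ((n - 1)/(n + 1))^2
  (n - 1)/(n + 1) = (1.856 - 1)/(1.856 + 1) = 0.29972
  R = 0.29972^2 = 0.0898321
  R(%) = 0.0898321 * 100 = 8.983%

8.983%


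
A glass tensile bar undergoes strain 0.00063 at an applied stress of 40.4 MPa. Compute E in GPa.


Young's modulus: E = stress / strain
  E = 40.4 MPa / 0.00063 = 64126.98 MPa
Convert to GPa: 64126.98 / 1000 = 64.13 GPa

64.13 GPa


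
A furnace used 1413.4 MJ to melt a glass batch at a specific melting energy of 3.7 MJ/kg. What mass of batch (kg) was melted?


Rearrange E = m * s for m:
  m = E / s
  m = 1413.4 / 3.7 = 382.0 kg

382.0 kg


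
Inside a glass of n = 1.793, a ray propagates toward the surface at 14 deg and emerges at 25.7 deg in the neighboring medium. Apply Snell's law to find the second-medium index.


Apply Snell's law: n1 * sin(theta1) = n2 * sin(theta2)
  n2 = n1 * sin(theta1) / sin(theta2)
  sin(14) = 0.241922
  sin(25.7) = 0.433659
  n2 = 1.793 * 0.241922 / 0.433659 = 1.0002

1.0002


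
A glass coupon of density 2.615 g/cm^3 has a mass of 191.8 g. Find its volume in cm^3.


Rearrange rho = m / V:
  V = m / rho
  V = 191.8 / 2.615 = 73.346 cm^3

73.346 cm^3


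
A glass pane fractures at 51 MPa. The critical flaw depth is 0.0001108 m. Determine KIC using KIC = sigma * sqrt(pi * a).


Fracture toughness: KIC = sigma * sqrt(pi * a)
  pi * a = pi * 0.0001108 = 0.000348088
  sqrt(pi * a) = 0.018657
  KIC = 51 * 0.018657 = 0.952 MPa*sqrt(m)

0.952 MPa*sqrt(m)


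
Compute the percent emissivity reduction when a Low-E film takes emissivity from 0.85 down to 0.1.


Percentage reduction = (1 - coated/uncoated) * 100
  Ratio = 0.1 / 0.85 = 0.1176
  Reduction = (1 - 0.1176) * 100 = 88.2%

88.2%


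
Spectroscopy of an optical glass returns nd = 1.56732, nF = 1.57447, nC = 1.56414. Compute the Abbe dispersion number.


Abbe number formula: Vd = (nd - 1) / (nF - nC)
  nd - 1 = 1.56732 - 1 = 0.56732
  nF - nC = 1.57447 - 1.56414 = 0.01033
  Vd = 0.56732 / 0.01033 = 54.92

54.92


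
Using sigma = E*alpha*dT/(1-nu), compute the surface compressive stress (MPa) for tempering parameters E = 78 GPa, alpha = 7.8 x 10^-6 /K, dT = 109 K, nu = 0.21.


Tempering stress: sigma = E * alpha * dT / (1 - nu)
  E (MPa) = 78 * 1000 = 78000
  Numerator = 78000 * (7.8 x 10^-6) * 109 = 66.3156
  Denominator = 1 - 0.21 = 0.79
  sigma = 66.3156 / 0.79 = 83.9 MPa

83.9 MPa


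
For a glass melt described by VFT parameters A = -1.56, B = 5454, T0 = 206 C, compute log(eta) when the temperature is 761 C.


VFT equation: log(eta) = A + B / (T - T0)
  T - T0 = 761 - 206 = 555
  B / (T - T0) = 5454 / 555 = 9.827
  log(eta) = -1.56 + 9.827 = 8.267

8.267


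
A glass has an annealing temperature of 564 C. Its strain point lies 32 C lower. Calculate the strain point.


Strain point = annealing point - difference:
  T_strain = 564 - 32 = 532 C

532 C


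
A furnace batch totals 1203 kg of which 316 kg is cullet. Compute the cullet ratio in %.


Cullet ratio = (cullet mass / total batch mass) * 100
  Ratio = 316 / 1203 * 100 = 26.27%

26.27%


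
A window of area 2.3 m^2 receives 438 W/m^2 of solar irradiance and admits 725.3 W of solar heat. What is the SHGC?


Rearrange Q = Area * SHGC * Irradiance:
  SHGC = Q / (Area * Irradiance)
  SHGC = 725.3 / (2.3 * 438) = 0.72

0.72


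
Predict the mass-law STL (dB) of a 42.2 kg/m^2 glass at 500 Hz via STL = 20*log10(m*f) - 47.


Mass law: STL = 20 * log10(m * f) - 47
  m * f = 42.2 * 500 = 21100
  log10(21100) = 4.32428
  STL = 20 * 4.32428 - 47 = 86.4856 - 47 = 39.5 dB

39.5 dB


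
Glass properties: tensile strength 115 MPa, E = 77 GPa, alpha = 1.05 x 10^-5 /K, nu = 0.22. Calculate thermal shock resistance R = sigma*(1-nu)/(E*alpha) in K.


Thermal shock resistance: R = sigma * (1 - nu) / (E * alpha)
  Numerator = 115 * (1 - 0.22) = 89.7
  Denominator = 77 * 1000 * (1.05 x 10^-5) = 0.8085
  R = 89.7 / 0.8085 = 110.9 K

110.9 K


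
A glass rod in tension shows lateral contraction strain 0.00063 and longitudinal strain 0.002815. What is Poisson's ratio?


Poisson's ratio: nu = lateral strain / axial strain
  nu = 0.00063 / 0.002815 = 0.2238

0.2238


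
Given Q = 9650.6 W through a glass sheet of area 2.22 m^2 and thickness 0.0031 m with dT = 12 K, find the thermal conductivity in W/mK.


Fourier's law rearranged: k = Q * t / (A * dT)
  Numerator = 9650.6 * 0.0031 = 29.91686
  Denominator = 2.22 * 12 = 26.64
  k = 29.91686 / 26.64 = 1.123 W/mK

1.123 W/mK


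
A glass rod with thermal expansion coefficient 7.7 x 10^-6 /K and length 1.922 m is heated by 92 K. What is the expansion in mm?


Thermal expansion formula: dL = alpha * L0 * dT
  dL = (7.7 x 10^-6) * 1.922 * 92 = 0.00136154 m
Convert to mm: 0.00136154 * 1000 = 1.3615 mm

1.3615 mm


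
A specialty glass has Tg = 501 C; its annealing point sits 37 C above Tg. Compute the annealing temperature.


The annealing temperature is Tg plus the offset:
  T_anneal = 501 + 37 = 538 C

538 C


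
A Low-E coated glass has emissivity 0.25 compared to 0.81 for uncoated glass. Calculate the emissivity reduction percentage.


Percentage reduction = (1 - coated/uncoated) * 100
  Ratio = 0.25 / 0.81 = 0.3086
  Reduction = (1 - 0.3086) * 100 = 69.1%

69.1%


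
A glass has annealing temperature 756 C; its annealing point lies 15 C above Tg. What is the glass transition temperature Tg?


Rearrange T_anneal = Tg + offset for Tg:
  Tg = T_anneal - offset = 756 - 15 = 741 C

741 C


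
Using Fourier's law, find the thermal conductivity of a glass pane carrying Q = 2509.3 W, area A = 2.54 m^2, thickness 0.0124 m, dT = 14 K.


Fourier's law rearranged: k = Q * t / (A * dT)
  Numerator = 2509.3 * 0.0124 = 31.11532
  Denominator = 2.54 * 14 = 35.56
  k = 31.11532 / 35.56 = 0.875 W/mK

0.875 W/mK


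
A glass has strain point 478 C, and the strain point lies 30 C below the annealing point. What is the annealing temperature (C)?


T_anneal = T_strain + gap:
  T_anneal = 478 + 30 = 508 C

508 C


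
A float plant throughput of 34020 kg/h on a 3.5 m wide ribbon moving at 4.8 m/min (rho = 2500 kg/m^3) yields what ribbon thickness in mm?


Ribbon cross-section from mass balance:
  Volume rate = throughput / density = 34020 / 2500 = 13.608 m^3/h
  thickness = volume rate / (speed * 60 * width), i.e.
  thickness = throughput / (60 * speed * width * density) * 1000
  thickness = 34020 / (60 * 4.8 * 3.5 * 2500) * 1000 = 13.5 mm

13.5 mm


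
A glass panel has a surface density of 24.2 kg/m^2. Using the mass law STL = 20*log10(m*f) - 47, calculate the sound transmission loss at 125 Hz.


Mass law: STL = 20 * log10(m * f) - 47
  m * f = 24.2 * 125 = 3025
  log10(3025) = 3.48073
  STL = 20 * 3.48073 - 47 = 69.6146 - 47 = 22.6 dB

22.6 dB


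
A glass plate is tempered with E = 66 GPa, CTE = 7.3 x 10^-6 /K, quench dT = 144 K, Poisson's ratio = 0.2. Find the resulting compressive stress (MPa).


Tempering stress: sigma = E * alpha * dT / (1 - nu)
  E (MPa) = 66 * 1000 = 66000
  Numerator = 66000 * (7.3 x 10^-6) * 144 = 69.3792
  Denominator = 1 - 0.2 = 0.8
  sigma = 69.3792 / 0.8 = 86.7 MPa

86.7 MPa


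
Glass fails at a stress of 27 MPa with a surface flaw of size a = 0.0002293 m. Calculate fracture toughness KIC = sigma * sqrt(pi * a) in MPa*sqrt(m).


Fracture toughness: KIC = sigma * sqrt(pi * a)
  pi * a = pi * 0.0002293 = 0.000720367
  sqrt(pi * a) = 0.02684
  KIC = 27 * 0.02684 = 0.725 MPa*sqrt(m)

0.725 MPa*sqrt(m)


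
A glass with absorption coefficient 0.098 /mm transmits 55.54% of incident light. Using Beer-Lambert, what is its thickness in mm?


Rearrange T = exp(-alpha * thickness):
  thickness = -ln(T) / alpha
  T = 55.54/100 = 0.5554
  ln(T) = -0.58807
  -ln(T) = 0.58807
  thickness = 0.58807 / 0.098 = 6.0 mm

6.0 mm


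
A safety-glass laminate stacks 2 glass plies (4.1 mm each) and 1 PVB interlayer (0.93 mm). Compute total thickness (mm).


Total thickness = glass contribution + PVB contribution
  Glass: 2 * 4.1 = 8.2 mm
  PVB: 1 * 0.93 = 0.93 mm
  Total = 8.2 + 0.93 = 9.13 mm

9.13 mm


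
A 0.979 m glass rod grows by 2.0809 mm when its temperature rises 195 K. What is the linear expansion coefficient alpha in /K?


Rearrange dL = alpha * L0 * dT for alpha:
  alpha = dL / (L0 * dT)
  alpha = (2.0809 / 1000) / (0.979 * 195) = 0.0000109 /K = 1.09 x 10^-5 /K

1.09 x 10^-5 /K


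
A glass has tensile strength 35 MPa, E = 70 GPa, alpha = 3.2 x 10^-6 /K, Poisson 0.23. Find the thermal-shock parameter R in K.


Thermal shock resistance: R = sigma * (1 - nu) / (E * alpha)
  Numerator = 35 * (1 - 0.23) = 26.95
  Denominator = 70 * 1000 * (3.2 x 10^-6) = 0.224
  R = 26.95 / 0.224 = 120.3 K

120.3 K


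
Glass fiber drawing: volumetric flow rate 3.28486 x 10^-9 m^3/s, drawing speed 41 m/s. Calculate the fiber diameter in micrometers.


Cross-sectional area from continuity:
  A = Q / v = 3.28486 x 10^-9 / 41 = 8.011854 x 10^-11 m^2
Diameter from circular cross-section:
  d = sqrt(4A / pi) * 10^6 (m -> um)
  d = sqrt(4 * 8.011854 x 10^-11 / pi) * 10^6 = 10.1 um

10.1 um


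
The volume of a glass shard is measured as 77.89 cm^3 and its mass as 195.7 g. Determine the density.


Use the definition of density:
  rho = mass / volume
  rho = 195.7 / 77.89 = 2.513 g/cm^3

2.513 g/cm^3


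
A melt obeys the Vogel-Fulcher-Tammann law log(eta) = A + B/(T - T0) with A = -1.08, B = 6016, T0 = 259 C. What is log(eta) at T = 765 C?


VFT equation: log(eta) = A + B / (T - T0)
  T - T0 = 765 - 259 = 506
  B / (T - T0) = 6016 / 506 = 11.889
  log(eta) = -1.08 + 11.889 = 10.809

10.809


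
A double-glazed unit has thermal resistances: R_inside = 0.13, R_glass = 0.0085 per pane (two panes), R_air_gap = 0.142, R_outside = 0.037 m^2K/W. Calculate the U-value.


Total thermal resistance (series):
  R_total = R_in + R_glass + R_air + R_glass + R_out
  R_total = 0.13 + 0.0085 + 0.142 + 0.0085 + 0.037 = 0.326 m^2K/W
U-value = 1 / R_total = 1 / 0.326 = 3.067 W/m^2K

3.067 W/m^2K


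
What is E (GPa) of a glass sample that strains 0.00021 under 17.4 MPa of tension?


Young's modulus: E = stress / strain
  E = 17.4 MPa / 0.00021 = 82857.14 MPa
Convert to GPa: 82857.14 / 1000 = 82.86 GPa

82.86 GPa


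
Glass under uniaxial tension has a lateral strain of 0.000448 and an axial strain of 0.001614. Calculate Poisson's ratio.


Poisson's ratio: nu = lateral strain / axial strain
  nu = 0.000448 / 0.001614 = 0.2776

0.2776


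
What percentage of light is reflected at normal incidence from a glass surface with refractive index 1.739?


Fresnel reflectance at normal incidence:
  R = ((n - 1)/(n + 1))^2
  (n - 1)/(n + 1) = (1.739 - 1)/(1.739 + 1) = 0.269806
  R = 0.269806^2 = 0.0727953
  R(%) = 0.0727953 * 100 = 7.28%

7.28%


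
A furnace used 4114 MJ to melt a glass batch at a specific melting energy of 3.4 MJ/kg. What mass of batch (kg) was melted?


Rearrange E = m * s for m:
  m = E / s
  m = 4114 / 3.4 = 1210.0 kg

1210.0 kg
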